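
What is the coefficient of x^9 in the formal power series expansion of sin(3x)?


The Maclaurin series is sin(t) = sum_{k>=0} (-1)^k t^(2k+1) / (2k+1)!, so substituting t = 3x, only odd powers of x are nonzero, with coefficient of x^(2k+1) equal to (-1)^k 3^(2k+1) / (2k+1)!.
Write 9 = 2*4 + 1, giving the coefficient (-1)^4 * 3^9 / 9! = 19683/362880 = 243/4480.

243/4480


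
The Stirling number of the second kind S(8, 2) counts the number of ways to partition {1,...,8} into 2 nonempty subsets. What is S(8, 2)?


Using the explicit formula S(n,k) = (1/k!) sum_{j=0}^{k} (-1)^(k-j) C(k,j) j^n:
S(8, 2) = 127
Equivalently, S(n,k) is n! times the coefficient of x^n in the EGF (e^x - 1)^k / k!.

127


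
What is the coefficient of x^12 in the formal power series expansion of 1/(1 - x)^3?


The negative binomial / multiset identity is
1/(1 - x)^r = sum_{k>=0} C(k + r - 1, r - 1) x^k.
Here r = 3 and k = 12, so the coefficient is
C(12 + 2, 2) = C(14, 2)
= 91

91


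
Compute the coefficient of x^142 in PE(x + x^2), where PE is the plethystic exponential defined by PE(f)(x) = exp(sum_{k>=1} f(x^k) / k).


With f(x) = x + x^2, the exponent is sum_{k>=1} (x^k + x^(2k)) / k = -ln(1 - x) - ln(1 - x^2). Exponentiating:
PE(x + x^2) = 1 / ((1 - x)(1 - x^2)).
This is the generating function for partitions of n into parts of size 1 or 2. The number of 2's can be any j in 0..71, and the rest are 1's, so
[x^142] = floor(142/2) + 1 = 72.

72


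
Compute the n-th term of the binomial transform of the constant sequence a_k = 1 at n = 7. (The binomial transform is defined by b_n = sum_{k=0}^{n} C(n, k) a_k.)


With a_k = 1 for all k, b_n = sum_{k=0}^{n} C(n, k) = 2^n by the binomial theorem.
For n = 7: 2^7 = 128.

128


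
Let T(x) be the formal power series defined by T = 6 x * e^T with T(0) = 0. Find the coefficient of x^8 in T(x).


Apply the Lagrange inversion formula: if T = 6 x * phi(T) with phi(t) = e^t, then
[x^n] T = 6^n * (1/n) [t^(n-1)] phi(t)^n = 6^n * (1/n) [t^(n-1)] e^(n t) = 6^n * (1/n) * n^(n-1) / (n-1)! = 6^n * n^(n-1) / n!.
When c = 1 this is the Cayley count of rooted labeled trees on n vertices, divided by n!.
For n = 8: 6^8 * 8^7 / 8! = 1679616 * 2097152/40320 = 3057647616/35.

3057647616/35


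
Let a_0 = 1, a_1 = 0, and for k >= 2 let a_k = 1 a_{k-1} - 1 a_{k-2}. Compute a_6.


Iterating the recurrence forward:
a_0 = 1
a_1 = 0
a_2 = 1*0 - 1*1 = -1
a_3 = 1*-1 - 1*0 = -1
a_4 = 1*-1 - 1*-1 = 0
a_5 = 1*0 - 1*-1 = 1
a_6 = 1*1 - 1*0 = 1
So a_6 = 1.

1


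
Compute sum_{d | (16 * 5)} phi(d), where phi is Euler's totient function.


First, 16 * 5 = 80. One classical identity is sum_{d | n} phi(d) = n (each k in [1, n] has a unique gcd with n, and among the k's with gcd(k, n) = n/d there are phi(d) of them). So the sum equals 80. We also verify directly:
Divisors of 80: 1, 2, 4, 5, 8, 10, 16, 20, 40, 80.
phi values: 1, 1, 2, 4, 4, 4, 8, 8, 16, 32.
Sum = 80.

80


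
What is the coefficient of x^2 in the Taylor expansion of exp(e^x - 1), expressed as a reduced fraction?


exp(e^x - 1) = sum_{k>=0} Bell_k x^k / k!, where Bell_k is the k-th Bell number.
So the coefficient of x^2 is Bell_2 / 2!.
Computing: Bell_2 = 2 and 2! = 2, giving
2/2 = 1.

1


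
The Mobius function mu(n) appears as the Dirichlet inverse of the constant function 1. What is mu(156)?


156 has a squared prime factor, so mu(156) = 0.
Factorization reveals a repeated prime.

0


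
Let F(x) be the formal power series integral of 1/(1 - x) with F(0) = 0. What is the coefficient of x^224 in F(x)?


1/(1 - x) = sum_{k>=0} x^k. Integrating termwise and using F(0) = 0 gives
F(x) = sum_{k>=0} x^(k+1) / (k+1) = sum_{m>=1} x^m / m = -ln(1 - x).
So the coefficient of x^224 is 1/224 = 1/224.

1/224


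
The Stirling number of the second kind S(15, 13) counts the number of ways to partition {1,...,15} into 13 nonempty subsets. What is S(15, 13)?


Using the explicit formula S(n,k) = (1/k!) sum_{j=0}^{k} (-1)^(k-j) C(k,j) j^n:
S(15, 13) = 4550
Equivalently, S(n,k) is n! times the coefficient of x^n in the EGF (e^x - 1)^k / k!.

4550


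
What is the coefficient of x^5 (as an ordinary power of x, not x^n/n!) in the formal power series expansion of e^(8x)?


The exponential series is e^y = sum_{k>=0} y^k / k!. Substituting y = 8x gives
e^(8x) = sum_{k>=0} 8^k x^k / k!.
So the coefficient of x^n is a^n/n! with a = 8, n = 5:
8^5 / 5! = 32768/120 = 4096/15

4096/15


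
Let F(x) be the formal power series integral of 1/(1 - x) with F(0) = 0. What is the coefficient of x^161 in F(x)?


1/(1 - x) = sum_{k>=0} x^k. Integrating termwise and using F(0) = 0 gives
F(x) = sum_{k>=0} x^(k+1) / (k+1) = sum_{m>=1} x^m / m = -ln(1 - x).
So the coefficient of x^161 is 1/161 = 1/161.

1/161


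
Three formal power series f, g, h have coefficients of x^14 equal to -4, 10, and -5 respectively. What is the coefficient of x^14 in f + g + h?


Series addition is componentwise:
-4 + 10 + -5
= 1

1


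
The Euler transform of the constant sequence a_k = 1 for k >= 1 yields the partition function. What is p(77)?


The Euler transform converts the sequence a_k = 1 into the number of integer partitions.
Using the recurrence or dynamic programming:
p(77) = 10619863

10619863


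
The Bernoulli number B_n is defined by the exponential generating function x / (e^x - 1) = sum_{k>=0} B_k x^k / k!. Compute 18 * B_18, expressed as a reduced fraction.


Bernoulli numbers can also be computed recursively via B_0 = 1 and sum_{j=0}^{m} C(m+1, j) B_j = 0 for m >= 1. Odd-index Bernoulli numbers vanish for k >= 3.
Computing B_18 = 43867/798, so 18 * B_18 = 18 * 43867/798 = 131601/133.

131601/133


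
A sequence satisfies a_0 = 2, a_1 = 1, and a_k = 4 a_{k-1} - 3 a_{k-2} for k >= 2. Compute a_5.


The characteristic equation is t^2 - 4 t + 3 = 0, with roots r_1 = 3 and r_2 = 1 (so c_1 = r_1 + r_2, c_2 = -r_1 r_2 as required).
One can use the closed form a_n = A r_1^n + B r_2^n, but direct iteration is more reliable:
a_0 = 2, a_1 = 1, a_2 = -2, a_3 = -11, a_4 = -38, a_5 = -119.
So a_5 = -119.

-119


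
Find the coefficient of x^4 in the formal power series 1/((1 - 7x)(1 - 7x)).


By partial fractions or Cauchy convolution:
The coefficient equals sum_{k=0}^{4} 7^k * 7^(4-k).
= 12005

12005


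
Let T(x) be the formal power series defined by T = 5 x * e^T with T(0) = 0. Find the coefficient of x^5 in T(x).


Apply the Lagrange inversion formula: if T = 5 x * phi(T) with phi(t) = e^t, then
[x^n] T = 5^n * (1/n) [t^(n-1)] phi(t)^n = 5^n * (1/n) [t^(n-1)] e^(n t) = 5^n * (1/n) * n^(n-1) / (n-1)! = 5^n * n^(n-1) / n!.
When c = 1 this is the Cayley count of rooted labeled trees on n vertices, divided by n!.
For n = 5: 5^5 * 5^4 / 5! = 3125 * 625/120 = 390625/24.

390625/24


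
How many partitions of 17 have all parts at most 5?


Using the generating function (1-x)^(-1)(1-x^2)^(-1)...(1-x^5)^(-1),
the coefficient of x^17 counts these restricted partitions.
Result = 119

119


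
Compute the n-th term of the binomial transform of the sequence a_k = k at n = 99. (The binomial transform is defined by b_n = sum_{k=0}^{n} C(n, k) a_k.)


With a_k = k, b_n = sum_{k=0}^{n} C(n, k) k. Using k * C(n, k) = n * C(n-1, k-1) gives b_n = n * sum_{k>=1} C(n-1, k-1) = n * 2^(n-1).
For n = 99: 99 * 2^98 = 99 * 316912650057057350374175801344 = 31374352355648677687043404333056.

31374352355648677687043404333056


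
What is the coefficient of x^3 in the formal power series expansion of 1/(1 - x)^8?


The negative binomial / multiset identity is
1/(1 - x)^r = sum_{k>=0} C(k + r - 1, r - 1) x^k.
Here r = 8 and k = 3, so the coefficient is
C(3 + 7, 7) = C(10, 7)
= 120

120


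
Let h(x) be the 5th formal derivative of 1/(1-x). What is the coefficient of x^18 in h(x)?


Differentiating 5 times: d^5/dx^5 [1/(1-x)] = 5!/(1-x)^6.
The expansion 1/(1-x)^6 = sum_{k>=0} C(k+5, 5) x^k, so the coefficient of x^n in 5!/(1-x)^6 is 5! * C(n+5, 5).
For n = 18: 120 * C(23, 5) = 120 * 33649 = 4037880

4037880


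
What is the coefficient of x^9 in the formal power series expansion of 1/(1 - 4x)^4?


The general identity 1/(1 - c x)^r = sum_{k>=0} c^k C(k + r - 1, r - 1) x^k follows by substituting y = c x into 1/(1 - y)^r = sum_{k>=0} C(k + r - 1, r - 1) y^k.
For c = 4, r = 4, k = 9:
4^9 * C(12, 3) = 262144 * 220 = 57671680.

57671680


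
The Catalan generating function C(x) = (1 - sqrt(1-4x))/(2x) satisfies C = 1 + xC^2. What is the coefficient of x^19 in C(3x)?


Substituting x -> 3x scales the n-th coefficient by 3^n, so [x^19] C(3x) = 3^19 * C_19.
C_19 = C(2*19, 19)/(20) = 35345263800/20 = 1767263190.
So 3^19 * 1767263190 = 1162261467 * 1767263190 = 2054021907784499730.

2054021907784499730


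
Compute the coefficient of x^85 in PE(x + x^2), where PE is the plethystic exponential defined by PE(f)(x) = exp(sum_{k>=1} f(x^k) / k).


With f(x) = x + x^2, the exponent is sum_{k>=1} (x^k + x^(2k)) / k = -ln(1 - x) - ln(1 - x^2). Exponentiating:
PE(x + x^2) = 1 / ((1 - x)(1 - x^2)).
This is the generating function for partitions of n into parts of size 1 or 2. The number of 2's can be any j in 0..42, and the rest are 1's, so
[x^85] = floor(85/2) + 1 = 43.

43


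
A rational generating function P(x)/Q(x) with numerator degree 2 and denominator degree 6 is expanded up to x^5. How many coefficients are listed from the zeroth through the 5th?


Expanding up to x^5 gives the coefficients for x^0, x^1, ..., x^5.
That is 5 + 1 = 6 coefficients in total.

6


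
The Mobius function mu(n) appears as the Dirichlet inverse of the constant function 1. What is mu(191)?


191 = 191 (all distinct primes).
mu(191) = (-1)^1 = -1

-1


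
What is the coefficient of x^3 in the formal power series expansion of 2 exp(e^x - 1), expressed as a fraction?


exp(e^x - 1) is the exponential generating function for the Bell numbers Bell_k: exp(e^x - 1) = sum_{k>=0} Bell_k x^k / k!.
So the coefficient of x^3 in 2 exp(e^x - 1) is 2 Bell_3 / 3!.
Computing: Bell_3 = 5 and 3! = 6, giving
2 * 5/6 = 5/3.

5/3


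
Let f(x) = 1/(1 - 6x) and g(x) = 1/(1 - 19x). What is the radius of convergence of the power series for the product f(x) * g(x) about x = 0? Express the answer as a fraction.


The radius of 1/(1 - 6x) is 1/6 (nearest singularity at x = 1/6), and the radius of 1/(1 - 19x) is 1/19.
The product f(x)*g(x) = 1/((1 - 6x)(1 - 19x)) has singularities at both 1/6 and 1/19, so its radius of convergence is the distance to the nearest one:
min(1/6, 1/19) = 1/19.

1/19


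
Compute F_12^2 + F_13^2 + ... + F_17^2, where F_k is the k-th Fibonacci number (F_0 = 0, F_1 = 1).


There is a standard identity sum_{k=0}^{N} F_k^2 = F_N * F_{N+1} (proved inductively from the telescoping relation F_k^2 = F_k F_{k+1} - F_{k-1} F_k). Then
sum_{k=12}^{17} F_k^2 = F_17 F_18 - F_11 F_12.
Computing: F_17 = 1597, F_18 = 2584, F_11 = 89, F_12 = 144.
Sum = 1597 * 2584 - 89 * 144 = 4113832.

4113832


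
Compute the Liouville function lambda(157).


The Liouville function is lambda(k) = (-1)^Omega(k), where Omega(k) counts the prime factors of k with multiplicity.
Factoring: 157 = 157, so Omega(157) = 1.
lambda(157) = (-1)^1 = -1.

-1


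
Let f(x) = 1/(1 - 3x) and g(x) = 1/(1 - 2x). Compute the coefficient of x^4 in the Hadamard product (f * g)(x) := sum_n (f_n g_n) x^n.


f has coefficients f_k = 3^k and g has coefficients g_k = 2^k, so the Hadamard product has coefficient (f*g)_k = 3^k * 2^k = 6^k.
For k = 4: 6^4 = 1296.

1296


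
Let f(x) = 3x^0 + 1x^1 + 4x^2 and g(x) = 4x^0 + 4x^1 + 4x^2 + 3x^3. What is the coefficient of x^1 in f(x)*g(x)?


Cauchy product at x^1:
3*4 + 1*4
= 16

16


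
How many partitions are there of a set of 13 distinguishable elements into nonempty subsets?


Bell_13 can be computed from the Bell triangle or from Dobinski's identity Bell_n = (1/e) * sum_{k>=0} k^n / k!.
Computing Bell_13 = 27644437.

27644437


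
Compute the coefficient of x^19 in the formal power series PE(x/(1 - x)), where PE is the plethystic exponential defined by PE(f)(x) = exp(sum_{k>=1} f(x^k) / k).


For f(x) = x/(1 - x) we have
sum_{k>=1} f(x^k) / k = sum_{k>=1} (1/k) * x^k / (1 - x^k) = sum_{k, m >= 1} x^(k m) / k,
which after exponentiating simplifies to
PE(x/(1 - x)) = prod_{k>=1} 1 / (1 - x^k).
This is the generating function for the partition function p(n), so the coefficient of x^19 is p(19).
Computing p(19) by dynamic programming over parts 1, 2, ..., 19: p(19) = 490.

490


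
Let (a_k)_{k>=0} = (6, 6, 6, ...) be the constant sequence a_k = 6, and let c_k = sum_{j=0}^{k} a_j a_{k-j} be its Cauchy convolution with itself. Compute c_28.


Since a_j = 6 for all j >= 0, the convolution sum becomes
c_k = sum_{j=0}^{k} 6 * 6 = 36 * (k + 1).
Equivalently, the generating function of (a_k) is 6/(1 - x) and its square is 36/(1 - x)^2 = sum_{k>=0} 36(k + 1) x^k.
For k = 28: 36 * 29 = 1044.

1044


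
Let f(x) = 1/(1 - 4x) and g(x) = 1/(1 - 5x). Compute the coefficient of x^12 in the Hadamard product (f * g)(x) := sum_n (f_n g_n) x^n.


f has coefficients f_k = 4^k and g has coefficients g_k = 5^k, so the Hadamard product has coefficient (f*g)_k = 4^k * 5^k = 20^k.
For k = 12: 20^12 = 4096000000000000.

4096000000000000


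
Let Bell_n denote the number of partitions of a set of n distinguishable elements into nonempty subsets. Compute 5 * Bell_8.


Bell_8 can be computed from the Bell triangle or from Dobinski's identity Bell_n = (1/e) * sum_{k>=0} k^n / k!.
Computing Bell_8 = 4140.
Then 5 * 4140 = 20700.

20700


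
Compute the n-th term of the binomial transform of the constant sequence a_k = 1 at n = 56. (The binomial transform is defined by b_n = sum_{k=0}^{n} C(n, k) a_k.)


With a_k = 1 for all k, b_n = sum_{k=0}^{n} C(n, k) = 2^n by the binomial theorem.
For n = 56: 2^56 = 72057594037927936.

72057594037927936


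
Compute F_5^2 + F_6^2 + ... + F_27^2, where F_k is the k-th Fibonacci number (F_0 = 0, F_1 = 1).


There is a standard identity sum_{k=0}^{N} F_k^2 = F_N * F_{N+1} (proved inductively from the telescoping relation F_k^2 = F_k F_{k+1} - F_{k-1} F_k). Then
sum_{k=5}^{27} F_k^2 = F_27 F_28 - F_4 F_5.
Computing: F_27 = 196418, F_28 = 317811, F_4 = 3, F_5 = 5.
Sum = 196418 * 317811 - 3 * 5 = 62423800983.

62423800983


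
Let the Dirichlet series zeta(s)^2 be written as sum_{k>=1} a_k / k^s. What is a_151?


The Dirichlet convolution of the constant function 1 with itself gives (1 * 1)(k) = sum_{d | k} 1 = d(k), the number of positive divisors of k.
Since zeta(s) = sum_{k>=1} 1/k^s, we have zeta(s)^2 = sum_{k>=1} d(k)/k^s, so a_k = d(k).
For k = 151: the divisors are 1, 151.
Count = 2.

2


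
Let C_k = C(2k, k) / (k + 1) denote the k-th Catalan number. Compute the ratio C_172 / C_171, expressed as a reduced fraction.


Using C_k = (2k)! / (k! (k+1)!), the ratio C_{k+1}/C_k simplifies to
C_{k+1}/C_k = [(2k+2)! / ((k+1)! (k+2)!)] * [k! (k+1)! / (2k)!]
 = (2k+2)(2k+1) / ((k+1)(k+2)) = 2(2k+1) / (k+2).
For k = 171: 2(2*171 + 1) / (171 + 2) = 686/173 = 686/173.

686/173


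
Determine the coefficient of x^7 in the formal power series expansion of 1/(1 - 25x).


The geometric series identity gives 1/(1 - c x) = sum_{k>=0} c^k x^k, so the coefficient of x^k is c^k.
Here c = 25 and k = 7.
Computing: 25^7 = 6103515625

6103515625


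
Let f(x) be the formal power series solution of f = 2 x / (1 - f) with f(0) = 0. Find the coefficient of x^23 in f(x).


Apply Lagrange inversion: f = 2 x * phi(f) with phi(t) = 1/(1 - t), so
[x^n] f = 2^n * (1/n) [t^(n-1)] phi(t)^n = 2^n * (1/n) [t^(n-1)] (1 - t)^(-n) = 2^n * (1/n) C(2n - 2, n - 1) = 2^n * C_{n-1}.
For n = 23: C_22 = C(44, 22) / 23 = 2104098963720/23 = 91482563640.
With the 2^23 = 8388608 factor, the coefficient is 8388608 * 91482563640 = 767411365211013120.

767411365211013120


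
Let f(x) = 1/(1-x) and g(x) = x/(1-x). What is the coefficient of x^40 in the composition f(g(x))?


First simplify the composition: f(g(x)) = 1/(1 - x/(1-x)) = (1-x)/((1-x) - x) = (1-x)/(1-2x).
Now extract the coefficient. Write (1-x)/(1-2x) = 1/(1-2x) - x/(1-2x).
The coefficient of x^n in 1/(1-2x) is 2^n, and in x/(1-2x) is 2^(n-1) (for n >= 1).
So the coefficient of x^40 is 2^40 - 2^39 = 1099511627776 - 549755813888 = 549755813888.

549755813888


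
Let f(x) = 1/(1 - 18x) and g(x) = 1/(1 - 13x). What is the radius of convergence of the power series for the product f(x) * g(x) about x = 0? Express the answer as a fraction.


The radius of 1/(1 - 18x) is 1/18 (nearest singularity at x = 1/18), and the radius of 1/(1 - 13x) is 1/13.
The product f(x)*g(x) = 1/((1 - 18x)(1 - 13x)) has singularities at both 1/18 and 1/13, so its radius of convergence is the distance to the nearest one:
min(1/18, 1/13) = 1/18.

1/18


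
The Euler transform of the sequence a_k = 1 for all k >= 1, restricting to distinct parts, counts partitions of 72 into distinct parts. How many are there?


Partitions of 72 into distinct parts can be computed via generating function.
Product (1+x)(1+x^2)(1+x^3)...
The coefficient of x^72 = 36352

36352


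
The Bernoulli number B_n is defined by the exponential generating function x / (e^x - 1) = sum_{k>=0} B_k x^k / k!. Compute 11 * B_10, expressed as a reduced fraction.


Bernoulli numbers can also be computed recursively via B_0 = 1 and sum_{j=0}^{m} C(m+1, j) B_j = 0 for m >= 1. Odd-index Bernoulli numbers vanish for k >= 3.
Computing B_10 = 5/66, so 11 * B_10 = 11 * 5/66 = 5/6.

5/6


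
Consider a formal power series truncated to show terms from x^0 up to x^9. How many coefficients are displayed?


From x^0 to x^9 inclusive, the count is 9 - 0 + 1 = 10.

10


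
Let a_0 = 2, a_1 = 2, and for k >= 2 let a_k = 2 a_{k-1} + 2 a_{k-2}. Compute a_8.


Iterating the recurrence forward:
a_0 = 2
a_1 = 2
a_2 = 2*2 + 2*2 = 8
a_3 = 2*8 + 2*2 = 20
a_4 = 2*20 + 2*8 = 56
a_5 = 2*56 + 2*20 = 152
a_6 = 2*152 + 2*56 = 416
a_7 = 2*416 + 2*152 = 1136
a_8 = 2*1136 + 2*416 = 3104
So a_8 = 3104.

3104


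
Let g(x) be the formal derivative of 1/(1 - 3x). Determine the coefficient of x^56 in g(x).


Differentiate termwise: d/dx sum_{k>=0} 3^k x^k = sum_{k>=1} k 3^k x^(k-1) = sum_{j>=0} (j+1) 3^(j+1) x^j.
Equivalently, d/dx [1/(1 - 3x)] = 3/(1 - 3x)^2.
For j = 56: 57 * 3^57 = 57 * 1570042899082081611640534563 = 89492445247678651863510470091.

89492445247678651863510470091


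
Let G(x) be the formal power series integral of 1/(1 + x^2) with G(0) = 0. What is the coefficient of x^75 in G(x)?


1/(1 + x^2) = sum_{j>=0} (-1)^j x^(2j). Integrating termwise with G(0) = 0:
G(x) = sum_{j>=0} (-1)^j x^(2j+1) / (2j+1) = arctan(x).
Only odd powers are nonzero. For x^75 write 75 = 2*37 + 1, giving
(-1)^37 / 75 = -1/75 = -1/75.

-1/75


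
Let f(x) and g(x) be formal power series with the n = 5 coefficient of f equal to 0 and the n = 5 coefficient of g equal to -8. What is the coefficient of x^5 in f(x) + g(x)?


Addition of formal power series is termwise.
The coefficient of x^5 in f + g = 0 + -8
= -8

-8


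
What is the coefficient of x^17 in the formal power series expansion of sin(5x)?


The Maclaurin series is sin(t) = sum_{k>=0} (-1)^k t^(2k+1) / (2k+1)!, so substituting t = 5x, only odd powers of x are nonzero, with coefficient of x^(2k+1) equal to (-1)^k 5^(2k+1) / (2k+1)!.
Write 17 = 2*8 + 1, giving the coefficient (-1)^8 * 5^17 / 17! = 762939453125/355687428096000 = 6103515625/2845499424768.

6103515625/2845499424768


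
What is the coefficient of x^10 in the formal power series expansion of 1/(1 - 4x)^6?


The general identity 1/(1 - c x)^r = sum_{k>=0} c^k C(k + r - 1, r - 1) x^k follows by substituting y = c x into 1/(1 - y)^r = sum_{k>=0} C(k + r - 1, r - 1) y^k.
For c = 4, r = 6, k = 10:
4^10 * C(15, 5) = 1048576 * 3003 = 3148873728.

3148873728


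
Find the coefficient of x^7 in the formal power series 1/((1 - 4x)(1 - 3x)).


By partial fractions or Cauchy convolution:
The coefficient equals sum_{k=0}^{7} 4^k * 3^(7-k).
= 58975

58975


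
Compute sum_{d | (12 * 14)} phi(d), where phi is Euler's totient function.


First, 12 * 14 = 168. One classical identity is sum_{d | n} phi(d) = n (each k in [1, n] has a unique gcd with n, and among the k's with gcd(k, n) = n/d there are phi(d) of them). So the sum equals 168. We also verify directly:
Divisors of 168: 1, 2, 3, 4, 6, 7, 8, 12, 14, 21, 24, 28, 42, 56, 84, 168.
phi values: 1, 1, 2, 2, 2, 6, 4, 4, 6, 12, 8, 12, 12, 24, 24, 48.
Sum = 168.

168


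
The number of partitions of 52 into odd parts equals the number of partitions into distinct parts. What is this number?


Computing partitions of 52 into odd parts (1, 3, 5, ...):
Using the generating function prod_{k>=0} 1/(1-x^(2k+1)),
the count is 4582

4582


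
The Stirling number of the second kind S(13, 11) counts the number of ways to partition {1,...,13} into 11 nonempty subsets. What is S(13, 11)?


Using the explicit formula S(n,k) = (1/k!) sum_{j=0}^{k} (-1)^(k-j) C(k,j) j^n:
S(13, 11) = 2431
Equivalently, S(n,k) is n! times the coefficient of x^n in the EGF (e^x - 1)^k / k!.

2431


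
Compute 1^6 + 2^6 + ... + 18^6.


This power sum has a closed form given by Faulhaber's formula
sum_{k=1}^{m} k^p = (1 / (p + 1)) * sum_{j=0}^{p} C(p + 1, j) B_j m^(p + 1 - j),
but for small m direct computation is fastest:
1 + 64 + 729 + 4096 + 15625 + 46656 + 117649 + 262144 + 531441 + 1000000 + 1771561 + 2985984 + 4826809 + 7529536 + 11390625 + 16777216 + 24137569 + 34012224 = 105409929.

105409929


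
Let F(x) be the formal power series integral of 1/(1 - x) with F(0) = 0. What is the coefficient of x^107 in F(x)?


1/(1 - x) = sum_{k>=0} x^k. Integrating termwise and using F(0) = 0 gives
F(x) = sum_{k>=0} x^(k+1) / (k+1) = sum_{m>=1} x^m / m = -ln(1 - x).
So the coefficient of x^107 is 1/107 = 1/107.

1/107


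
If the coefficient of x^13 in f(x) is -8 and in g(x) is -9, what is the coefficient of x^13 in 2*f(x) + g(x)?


Scalar multiplication scales coefficients: 2 * -8 = -16.
Then add the g coefficient: -16 + -9
= -25

-25


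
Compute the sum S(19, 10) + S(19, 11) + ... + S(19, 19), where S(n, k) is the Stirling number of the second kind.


By definition, S(n, k) counts partitions of an n-set into exactly k nonempty blocks.
Computing row n = 19 for k = 10..19:
S(19, k): 477297033785, 129413217791, 23466951300, 2892439160, 243577530, 13916778, 527136, 12597, 171, 1
Sum = 633327676249.

633327676249


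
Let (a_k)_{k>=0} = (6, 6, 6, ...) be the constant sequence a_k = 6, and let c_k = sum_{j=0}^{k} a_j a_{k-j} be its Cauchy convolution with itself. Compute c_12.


Since a_j = 6 for all j >= 0, the convolution sum becomes
c_k = sum_{j=0}^{k} 6 * 6 = 36 * (k + 1).
Equivalently, the generating function of (a_k) is 6/(1 - x) and its square is 36/(1 - x)^2 = sum_{k>=0} 36(k + 1) x^k.
For k = 12: 36 * 13 = 468.

468


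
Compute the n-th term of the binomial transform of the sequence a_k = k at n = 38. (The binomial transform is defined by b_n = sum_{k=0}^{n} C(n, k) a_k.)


With a_k = k, b_n = sum_{k=0}^{n} C(n, k) k. Using k * C(n, k) = n * C(n-1, k-1) gives b_n = n * sum_{k>=1} C(n-1, k-1) = n * 2^(n-1).
For n = 38: 38 * 2^37 = 38 * 137438953472 = 5222680231936.

5222680231936


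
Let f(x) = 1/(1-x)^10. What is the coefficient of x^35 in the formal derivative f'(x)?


Differentiate: d/dx [ 1/(1-x)^r ] = r / (1-x)^(r+1).
Here r = 10, so f'(x) = 10 / (1-x)^11.
The expansion of 1/(1-x)^(r+1) has coefficient of x^n equal to C(n+r, r).
So the coefficient of x^35 in f'(x) is
10 * C(45, 10) = 10 * 3190187286 = 31901872860

31901872860


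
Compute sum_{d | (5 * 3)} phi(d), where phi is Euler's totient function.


First, 5 * 3 = 15. One classical identity is sum_{d | n} phi(d) = n (each k in [1, n] has a unique gcd with n, and among the k's with gcd(k, n) = n/d there are phi(d) of them). So the sum equals 15. We also verify directly:
Divisors of 15: 1, 3, 5, 15.
phi values: 1, 2, 4, 8.
Sum = 15.

15


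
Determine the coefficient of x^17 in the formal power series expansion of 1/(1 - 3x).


The geometric series identity gives 1/(1 - c x) = sum_{k>=0} c^k x^k, so the coefficient of x^k is c^k.
Here c = 3 and k = 17.
Computing: 3^17 = 129140163

129140163


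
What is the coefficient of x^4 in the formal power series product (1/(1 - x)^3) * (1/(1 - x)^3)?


Combine the factors: (1/(1 - x)^3) * (1/(1 - x)^3) = 1/(1 - x)^6.
Then use 1/(1 - x)^r = sum_{k>=0} C(k + r - 1, r - 1) x^k with r = 6 and k = 4:
C(9, 5) = 126.

126


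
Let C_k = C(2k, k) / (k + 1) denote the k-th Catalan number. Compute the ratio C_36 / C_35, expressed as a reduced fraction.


Using C_k = (2k)! / (k! (k+1)!), the ratio C_{k+1}/C_k simplifies to
C_{k+1}/C_k = [(2k+2)! / ((k+1)! (k+2)!)] * [k! (k+1)! / (2k)!]
 = (2k+2)(2k+1) / ((k+1)(k+2)) = 2(2k+1) / (k+2).
For k = 35: 2(2*35 + 1) / (35 + 2) = 142/37 = 142/37.

142/37


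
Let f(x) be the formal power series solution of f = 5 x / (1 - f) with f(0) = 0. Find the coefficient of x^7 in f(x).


Apply Lagrange inversion: f = 5 x * phi(f) with phi(t) = 1/(1 - t), so
[x^n] f = 5^n * (1/n) [t^(n-1)] phi(t)^n = 5^n * (1/n) [t^(n-1)] (1 - t)^(-n) = 5^n * (1/n) C(2n - 2, n - 1) = 5^n * C_{n-1}.
For n = 7: C_6 = C(12, 6) / 7 = 924/7 = 132.
With the 5^7 = 78125 factor, the coefficient is 78125 * 132 = 10312500.

10312500


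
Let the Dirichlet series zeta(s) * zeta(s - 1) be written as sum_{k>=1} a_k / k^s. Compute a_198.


Convolution gives a_k = sum_{d | k} d * 1 = sum_{d | k} d = sigma(k), the sum of positive divisors of k.
For k = 198, the divisors are 1, 2, 3, 6, 9, 11, 18, 22, 33, 66, 99, 198, so
sigma(198) = 1 + 2 + 3 + 6 + 9 + 11 + 18 + 22 + 33 + 66 + 99 + 198 = 468.

468


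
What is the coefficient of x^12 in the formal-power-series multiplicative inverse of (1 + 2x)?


The inverse is 1/(1 + 2x). Apply the geometric identity 1/(1 - y) = sum_{k>=0} y^k with y = -2x:
1/(1 + 2x) = sum_{k>=0} (-2)^k x^k.
So the coefficient of x^12 is (-2)^12 = 4096.

4096


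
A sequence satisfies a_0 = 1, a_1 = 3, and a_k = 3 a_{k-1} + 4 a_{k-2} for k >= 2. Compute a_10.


The characteristic equation is t^2 - 3 t - 4 = 0, with roots r_1 = 4 and r_2 = -1 (so c_1 = r_1 + r_2, c_2 = -r_1 r_2 as required).
One can use the closed form a_n = A r_1^n + B r_2^n, but direct iteration is more reliable:
a_0 = 1, a_1 = 3, a_2 = 13, a_3 = 51, a_4 = 205, a_5 = 819, a_6 = 3277, a_7 = 13107, a_8 = 52429, a_9 = 209715, a_10 = 838861.
So a_10 = 838861.

838861


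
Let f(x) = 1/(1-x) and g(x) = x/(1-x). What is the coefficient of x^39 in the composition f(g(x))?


First simplify the composition: f(g(x)) = 1/(1 - x/(1-x)) = (1-x)/((1-x) - x) = (1-x)/(1-2x).
Now extract the coefficient. Write (1-x)/(1-2x) = 1/(1-2x) - x/(1-2x).
The coefficient of x^n in 1/(1-2x) is 2^n, and in x/(1-2x) is 2^(n-1) (for n >= 1).
So the coefficient of x^39 is 2^39 - 2^38 = 549755813888 - 274877906944 = 274877906944.

274877906944


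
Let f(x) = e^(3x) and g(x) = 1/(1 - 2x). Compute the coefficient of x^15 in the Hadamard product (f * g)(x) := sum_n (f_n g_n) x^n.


Expanding: f_k = 3^k/k! (from e^(3x)) and g_k = 2^k (from 1/(1 - 2x)). So the Hadamard coefficient (f * g)_k = 3^k 2^k / k! = (6)^k / k!.
For k = 15: 6^15/15! = 470184984576/1307674368000 = 314928/875875.

314928/875875


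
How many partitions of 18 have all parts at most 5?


Using the generating function (1-x)^(-1)(1-x^2)^(-1)...(1-x^5)^(-1),
the coefficient of x^18 counts these restricted partitions.
Result = 141

141


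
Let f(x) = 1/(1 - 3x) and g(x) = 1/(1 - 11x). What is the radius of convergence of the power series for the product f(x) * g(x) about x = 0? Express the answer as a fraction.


The radius of 1/(1 - 3x) is 1/3 (nearest singularity at x = 1/3), and the radius of 1/(1 - 11x) is 1/11.
The product f(x)*g(x) = 1/((1 - 3x)(1 - 11x)) has singularities at both 1/3 and 1/11, so its radius of convergence is the distance to the nearest one:
min(1/3, 1/11) = 1/11.

1/11


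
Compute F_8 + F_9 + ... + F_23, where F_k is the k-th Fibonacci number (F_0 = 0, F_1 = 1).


Use the identity sum_{k=0}^{N} F_k = F_{N+2} - 1 (which follows from F_{k+2} - F_{k+1} = F_k). Then
sum_{k=8}^{23} F_k = (F_{25} - 1) - (F_{9} - 1) = F_{25} - F_{9}.
Computing: F_{25} = 75025, F_{9} = 34, so
Sum = 75025 - 34 = 74991.

74991


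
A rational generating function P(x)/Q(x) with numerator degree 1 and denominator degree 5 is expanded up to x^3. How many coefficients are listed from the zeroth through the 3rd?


Expanding up to x^3 gives the coefficients for x^0, x^1, ..., x^3.
That is 3 + 1 = 4 coefficients in total.

4


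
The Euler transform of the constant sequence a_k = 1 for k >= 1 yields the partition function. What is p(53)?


The Euler transform converts the sequence a_k = 1 into the number of integer partitions.
Using the recurrence or dynamic programming:
p(53) = 329931

329931


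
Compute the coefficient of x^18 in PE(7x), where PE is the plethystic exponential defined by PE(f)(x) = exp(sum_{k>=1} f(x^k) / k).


With f(x) = 7x, the exponent is sum_{k>=1} 7 x^k / k = 7 * (-ln(1 - x)). Exponentiating:
PE(7x) = exp(-7 ln(1 - x)) = 1/(1 - x)^7.
By the negative binomial expansion, [x^n] 1/(1 - x)^7 = C(n + 6, 6).
For n = 18: C(24, 6) = 134596.

134596


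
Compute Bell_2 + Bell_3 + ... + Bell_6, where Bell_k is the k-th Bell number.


Recall Bell_k counts set partitions of a k-set (with Bell_0 = 1 by convention).
Bell_2 through Bell_6: 2, 5, 15, 52, 203
Sum = 2 + 5 + 15 + 52 + 203 = 277.

277


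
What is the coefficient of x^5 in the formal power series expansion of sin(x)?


The Maclaurin series is sin(t) = sum_{k>=0} (-1)^k t^(2k+1) / (2k+1)!, so substituting t = x, only odd powers of x are nonzero, with coefficient of x^(2k+1) equal to (-1)^k / (2k+1)!.
Write 5 = 2*2 + 1, giving the coefficient (-1)^2 / 5! = 1/120 = 1/120.

1/120


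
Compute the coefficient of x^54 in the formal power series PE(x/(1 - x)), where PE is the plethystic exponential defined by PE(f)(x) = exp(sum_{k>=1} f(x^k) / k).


For f(x) = x/(1 - x) we have
sum_{k>=1} f(x^k) / k = sum_{k>=1} (1/k) * x^k / (1 - x^k) = sum_{k, m >= 1} x^(k m) / k,
which after exponentiating simplifies to
PE(x/(1 - x)) = prod_{k>=1} 1 / (1 - x^k).
This is the generating function for the partition function p(n), so the coefficient of x^54 is p(54).
Computing p(54) by dynamic programming over parts 1, 2, ..., 54: p(54) = 386155.

386155


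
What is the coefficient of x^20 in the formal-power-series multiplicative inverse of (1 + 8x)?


The inverse is 1/(1 + 8x). Apply the geometric identity 1/(1 - y) = sum_{k>=0} y^k with y = -8x:
1/(1 + 8x) = sum_{k>=0} (-8)^k x^k.
So the coefficient of x^20 is (-8)^20 = 1152921504606846976.

1152921504606846976


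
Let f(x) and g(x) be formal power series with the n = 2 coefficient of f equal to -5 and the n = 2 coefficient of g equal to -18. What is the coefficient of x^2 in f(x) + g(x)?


Addition of formal power series is termwise.
The coefficient of x^2 in f + g = -5 + -18
= -23

-23


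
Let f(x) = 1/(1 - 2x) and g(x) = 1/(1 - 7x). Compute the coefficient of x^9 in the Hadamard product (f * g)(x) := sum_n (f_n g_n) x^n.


f has coefficients f_k = 2^k and g has coefficients g_k = 7^k, so the Hadamard product has coefficient (f*g)_k = 2^k * 7^k = 14^k.
For k = 9: 14^9 = 20661046784.

20661046784


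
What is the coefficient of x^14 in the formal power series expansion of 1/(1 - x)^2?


The expansion 1/(1 - x)^r = sum_{k>=0} C(k + r - 1, r - 1) x^k follows from the multiset / negative-binomial theorem (or from repeated differentiation of the geometric series).
For r = 2 and k = 14:
C(15, 1) = 1307674368000 / (1 * 87178291200) = 15.

15


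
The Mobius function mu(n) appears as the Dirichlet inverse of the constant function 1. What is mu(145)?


145 = 5 * 29 (all distinct primes).
mu(145) = (-1)^2 = 1

1


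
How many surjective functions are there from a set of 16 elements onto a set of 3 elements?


By inclusion-exclusion on which target elements are missed, the number of surjections from an n-set onto a k-set is
surj(n, k) = sum_{j=0}^{k} (-1)^j C(k, j) (k - j)^n.
Equivalently surj(n, k) = k! * S(n, k), where S(n, k) is the Stirling number of the second kind.
For n = 16, k = 3:
S(16, 3) = 7141686, so
surj = 3! * 7141686 = 6 * 7141686 = 42850116.

42850116


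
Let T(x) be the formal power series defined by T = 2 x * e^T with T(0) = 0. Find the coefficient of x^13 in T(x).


Apply the Lagrange inversion formula: if T = 2 x * phi(T) with phi(t) = e^t, then
[x^n] T = 2^n * (1/n) [t^(n-1)] phi(t)^n = 2^n * (1/n) [t^(n-1)] e^(n t) = 2^n * (1/n) * n^(n-1) / (n-1)! = 2^n * n^(n-1) / n!.
When c = 1 this is the Cayley count of rooted labeled trees on n vertices, divided by n!.
For n = 13: 2^13 * 13^12 / 13! = 8192 * 23298085122481/6227020800 = 14337283152296/467775.

14337283152296/467775


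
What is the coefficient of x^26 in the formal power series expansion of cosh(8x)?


The Maclaurin series is cosh(t) = sum_{m>=0} t^(2m) / (2m)!, so substituting t = 8x, only even powers of x are nonzero, with coefficient of x^(2m) equal to 8^(2m) / (2m)!.
For x^26 the coefficient is 8^26/26! = 302231454903657293676544/403291461126605635584000000 = 36028797018963968/48076088562799171875.

36028797018963968/48076088562799171875


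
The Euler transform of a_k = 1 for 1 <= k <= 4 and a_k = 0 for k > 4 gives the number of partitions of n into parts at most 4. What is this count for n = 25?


Partitions of 25 into parts at most 4:
Using generating function (1-x)^(-1)(1-x^2)^(-1)...(1-x^4)^(-1),
the coefficient of x^25 = 185

185


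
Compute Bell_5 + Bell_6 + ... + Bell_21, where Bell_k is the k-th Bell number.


Recall Bell_k counts set partitions of a k-set (with Bell_0 = 1 by convention).
Bell_5 through Bell_21: 52, 203, 877, 4140, 21147, 115975, 678570, 4213597, 27644437, 190899322, 1382958545, 10480142147, 82864869804, 682076806159, 5832742205057, 51724158235372, 474869816156751
Sum = 52 + 203 + 877 + 4140 + 21147 + 115975 + 678570 + 4213597 + 27644437 + 190899322 + 1382958545 + 10480142147 + 82864869804 + 682076806159 + 5832742205057 + 51724158235372 + 474869816156751 = 533203744952155.

533203744952155


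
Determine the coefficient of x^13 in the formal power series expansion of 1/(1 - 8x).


The geometric series identity gives 1/(1 - c x) = sum_{k>=0} c^k x^k, so the coefficient of x^k is c^k.
Here c = 8 and k = 13.
Computing: 8^13 = 549755813888

549755813888


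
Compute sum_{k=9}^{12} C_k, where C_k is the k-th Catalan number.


C_9 through C_12: 4862, 16796, 58786, 208012
Sum = 4862 + 16796 + 58786 + 208012
= 288456

288456


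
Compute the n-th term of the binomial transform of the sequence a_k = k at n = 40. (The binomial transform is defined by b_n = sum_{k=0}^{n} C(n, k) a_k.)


With a_k = k, b_n = sum_{k=0}^{n} C(n, k) k. Using k * C(n, k) = n * C(n-1, k-1) gives b_n = n * sum_{k>=1} C(n-1, k-1) = n * 2^(n-1).
For n = 40: 40 * 2^39 = 40 * 549755813888 = 21990232555520.

21990232555520


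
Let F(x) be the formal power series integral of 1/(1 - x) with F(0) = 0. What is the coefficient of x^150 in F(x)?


1/(1 - x) = sum_{k>=0} x^k. Integrating termwise and using F(0) = 0 gives
F(x) = sum_{k>=0} x^(k+1) / (k+1) = sum_{m>=1} x^m / m = -ln(1 - x).
So the coefficient of x^150 is 1/150 = 1/150.

1/150


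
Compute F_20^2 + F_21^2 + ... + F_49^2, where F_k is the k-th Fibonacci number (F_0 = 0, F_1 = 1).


There is a standard identity sum_{k=0}^{N} F_k^2 = F_N * F_{N+1} (proved inductively from the telescoping relation F_k^2 = F_k F_{k+1} - F_{k-1} F_k). Then
sum_{k=20}^{49} F_k^2 = F_49 F_50 - F_19 F_20.
Computing: F_49 = 7778742049, F_50 = 12586269025, F_19 = 4181, F_20 = 6765.
Sum = 7778742049 * 12586269025 - 4181 * 6765 = 97905340104765447760.

97905340104765447760


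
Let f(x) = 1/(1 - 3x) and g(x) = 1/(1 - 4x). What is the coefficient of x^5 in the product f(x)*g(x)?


The coefficient of x^n in f*g is the Cauchy product: sum_{k=0}^{n} a^k * b^(n-k).
With a=3, b=4, n=5:
sum_{k=0}^{5} 3^k * 4^(5-k)
= 3367

3367


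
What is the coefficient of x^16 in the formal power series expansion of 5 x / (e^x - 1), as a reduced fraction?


The exponential generating function for Bernoulli numbers is
x / (e^x - 1) = sum_{k>=0} B_k x^k / k!.
So the coefficient of x^16 in 5 x / (e^x - 1) is 5 B_16 / 16!.
Computing: B_16 = -3617/510, 16! = 20922789888000, giving
5 * -3617/510 / 20922789888000 = -3617/2134124568576000.

-3617/2134124568576000


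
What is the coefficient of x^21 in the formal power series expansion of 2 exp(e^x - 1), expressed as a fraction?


exp(e^x - 1) is the exponential generating function for the Bell numbers Bell_k: exp(e^x - 1) = sum_{k>=0} Bell_k x^k / k!.
So the coefficient of x^21 in 2 exp(e^x - 1) is 2 Bell_21 / 21!.
Computing: Bell_21 = 474869816156751 and 21! = 51090942171709440000, giving
2 * 474869816156751/51090942171709440000 = 158289938718917/8515157028618240000.

158289938718917/8515157028618240000


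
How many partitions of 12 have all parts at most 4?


Using the generating function (1-x)^(-1)(1-x^2)^(-1)...(1-x^4)^(-1),
the coefficient of x^12 counts these restricted partitions.
Result = 34

34


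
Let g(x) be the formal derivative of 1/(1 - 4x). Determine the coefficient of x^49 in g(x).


Differentiate termwise: d/dx sum_{k>=0} 4^k x^k = sum_{k>=1} k 4^k x^(k-1) = sum_{j>=0} (j+1) 4^(j+1) x^j.
Equivalently, d/dx [1/(1 - 4x)] = 4/(1 - 4x)^2.
For j = 49: 50 * 4^50 = 50 * 1267650600228229401496703205376 = 63382530011411470074835160268800.

63382530011411470074835160268800


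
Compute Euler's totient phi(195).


phi(n) counts integers in [1, n] coprime to n. Using the multiplicative formula phi(n) = n * prod_{p | n} (1 - 1/p):
195 = 3 * 5 * 13, so
phi(195) = 195 * (1 - 1/3) * (1 - 1/5) * (1 - 1/13) = 96.

96


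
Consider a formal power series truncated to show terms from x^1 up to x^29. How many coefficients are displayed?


From x^1 to x^29 inclusive, the count is 29 - 1 + 1 = 29.

29


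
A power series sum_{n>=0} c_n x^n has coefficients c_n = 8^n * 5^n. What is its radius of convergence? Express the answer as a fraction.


By the root test (Cauchy-Hadamard), the radius is R = 1 / limsup_n |c_n|^(1/n).
Here |c_n|^(1/n) = (8^n * 5^n)^(1/n) = 8 * 5 = 40 for all n.
So R = 1/40 = 1/40.

1/40


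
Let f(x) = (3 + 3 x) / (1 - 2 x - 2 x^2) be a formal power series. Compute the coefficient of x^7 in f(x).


Write f(x) = sum_{k>=0} a_k x^k. Multiplying both sides by 1 - 2 x - 2 x^2 gives
(1 - 2 x - 2 x^2) sum_{k>=0} a_k x^k = 3 + 3 x.
Matching coefficients:
 x^0: a_0 = 3
 x^1: a_1 - 2 a_0 = 3  =>  a_1 = 2*3 + 3 = 9
 x^k (k >= 2): a_k = 2 a_{k-1} + 2 a_{k-2}.
Iterating: a_2 = 24, a_3 = 66, a_4 = 180, a_5 = 492, a_6 = 1344, a_7 = 3672.
So the coefficient of x^7 is 3672.

3672


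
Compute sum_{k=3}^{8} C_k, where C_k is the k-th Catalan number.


C_3 through C_8: 5, 14, 42, 132, 429, 1430
Sum = 5 + 14 + 42 + 132 + 429 + 1430
= 2052

2052


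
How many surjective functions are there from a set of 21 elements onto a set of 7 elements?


By inclusion-exclusion on which target elements are missed, the number of surjections from an n-set onto a k-set is
surj(n, k) = sum_{j=0}^{k} (-1)^j C(k, j) (k - j)^n.
Equivalently surj(n, k) = k! * S(n, k), where S(n, k) is the Stirling number of the second kind.
For n = 21, k = 7:
S(21, 7) = 82310957214948, so
surj = 7! * 82310957214948 = 5040 * 82310957214948 = 414847224363337920.

414847224363337920


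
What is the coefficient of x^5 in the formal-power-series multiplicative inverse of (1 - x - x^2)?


Let the inverse be f(x) = sum_{k>=0} a_k x^k. From f(x) * (1 - x - x^2) = 1 and matching coefficients:
 x^0: a_0 = 1.
 x^1: a_1 - a_0 = 0, so a_1 = 1.
 x^k (k >= 2): a_k - a_{k-1} - a_{k-2} = 0, i.e. a_k = a_{k-1} + a_{k-2}.
This is the Fibonacci-type recurrence shifted so that a_0 = a_1 = 1.
Iterating: a_0=1, a_1=1, a_2=2, a_3=3, a_4=5, a_5=8
a_5 = 8.

8
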